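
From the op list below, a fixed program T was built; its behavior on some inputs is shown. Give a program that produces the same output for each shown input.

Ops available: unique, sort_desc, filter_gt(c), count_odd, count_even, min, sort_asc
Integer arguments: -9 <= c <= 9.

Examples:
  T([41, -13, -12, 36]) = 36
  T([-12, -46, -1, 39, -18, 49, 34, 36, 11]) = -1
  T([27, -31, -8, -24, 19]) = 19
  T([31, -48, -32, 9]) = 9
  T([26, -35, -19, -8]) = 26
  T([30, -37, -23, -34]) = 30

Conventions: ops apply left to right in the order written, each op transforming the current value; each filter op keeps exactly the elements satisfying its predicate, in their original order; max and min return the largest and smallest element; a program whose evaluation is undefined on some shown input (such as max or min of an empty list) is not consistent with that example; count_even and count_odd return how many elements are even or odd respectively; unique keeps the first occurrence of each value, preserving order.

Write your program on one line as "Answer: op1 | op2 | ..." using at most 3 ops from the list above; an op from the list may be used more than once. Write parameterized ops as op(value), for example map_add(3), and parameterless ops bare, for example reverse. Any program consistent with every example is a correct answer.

filter_gt(-6) | min

Check, running the answer program on each example:
  [41, -13, -12, 36] -> [41, 36] -> 36
  [-12, -46, -1, 39, -18, 49, 34, 36, 11] -> [-1, 39, 49, 34, 36, 11] -> -1
  [27, -31, -8, -24, 19] -> [27, 19] -> 19
  [31, -48, -32, 9] -> [31, 9] -> 9
  [26, -35, -19, -8] -> [26] -> 26
  [30, -37, -23, -34] -> [30] -> 30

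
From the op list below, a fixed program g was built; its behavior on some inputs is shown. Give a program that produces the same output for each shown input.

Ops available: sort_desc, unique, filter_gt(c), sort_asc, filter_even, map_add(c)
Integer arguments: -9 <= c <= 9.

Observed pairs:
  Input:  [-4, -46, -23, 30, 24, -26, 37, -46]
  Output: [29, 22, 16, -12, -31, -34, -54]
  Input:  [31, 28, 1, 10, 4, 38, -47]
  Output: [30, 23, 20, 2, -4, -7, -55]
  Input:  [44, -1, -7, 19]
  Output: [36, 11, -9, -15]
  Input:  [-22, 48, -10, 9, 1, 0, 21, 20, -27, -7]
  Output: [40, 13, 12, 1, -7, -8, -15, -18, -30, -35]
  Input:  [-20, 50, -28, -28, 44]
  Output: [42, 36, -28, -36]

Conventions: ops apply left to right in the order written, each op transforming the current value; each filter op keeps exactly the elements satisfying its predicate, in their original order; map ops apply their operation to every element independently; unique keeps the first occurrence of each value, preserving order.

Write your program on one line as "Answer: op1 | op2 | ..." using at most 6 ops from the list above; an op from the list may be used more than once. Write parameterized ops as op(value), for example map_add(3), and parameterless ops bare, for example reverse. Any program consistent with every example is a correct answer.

map_add(-6) | sort_asc | unique | sort_desc | map_add(-2)

Check, running the answer program on each example:
  [-4, -46, -23, 30, 24, -26, 37, -46] -> [-10, -52, -29, 24, 18, -32, 31, -52] -> [-52, -52, -32, -29, -10, 18, 24, 31] -> [-52, -32, -29, -10, 18, 24, 31] -> [31, 24, 18, -10, -29, -32, -52] -> [29, 22, 16, -12, -31, -34, -54]
  [31, 28, 1, 10, 4, 38, -47] -> [25, 22, -5, 4, -2, 32, -53] -> [-53, -5, -2, 4, 22, 25, 32] -> [-53, -5, -2, 4, 22, 25, 32] -> [32, 25, 22, 4, -2, -5, -53] -> [30, 23, 20, 2, -4, -7, -55]
  [44, -1, -7, 19] -> [38, -7, -13, 13] -> [-13, -7, 13, 38] -> [-13, -7, 13, 38] -> [38, 13, -7, -13] -> [36, 11, -9, -15]
  [-22, 48, -10, 9, 1, 0, 21, 20, -27, -7] -> [-28, 42, -16, 3, -5, -6, 15, 14, -33, -13] -> [-33, -28, -16, -13, -6, -5, 3, 14, 15, 42] -> [-33, -28, -16, -13, -6, -5, 3, 14, 15, 42] -> [42, 15, 14, 3, -5, -6, -13, -16, -28, -33] -> [40, 13, 12, 1, -7, -8, -15, -18, -30, -35]
  [-20, 50, -28, -28, 44] -> [-26, 44, -34, -34, 38] -> [-34, -34, -26, 38, 44] -> [-34, -26, 38, 44] -> [44, 38, -26, -34] -> [42, 36, -28, -36]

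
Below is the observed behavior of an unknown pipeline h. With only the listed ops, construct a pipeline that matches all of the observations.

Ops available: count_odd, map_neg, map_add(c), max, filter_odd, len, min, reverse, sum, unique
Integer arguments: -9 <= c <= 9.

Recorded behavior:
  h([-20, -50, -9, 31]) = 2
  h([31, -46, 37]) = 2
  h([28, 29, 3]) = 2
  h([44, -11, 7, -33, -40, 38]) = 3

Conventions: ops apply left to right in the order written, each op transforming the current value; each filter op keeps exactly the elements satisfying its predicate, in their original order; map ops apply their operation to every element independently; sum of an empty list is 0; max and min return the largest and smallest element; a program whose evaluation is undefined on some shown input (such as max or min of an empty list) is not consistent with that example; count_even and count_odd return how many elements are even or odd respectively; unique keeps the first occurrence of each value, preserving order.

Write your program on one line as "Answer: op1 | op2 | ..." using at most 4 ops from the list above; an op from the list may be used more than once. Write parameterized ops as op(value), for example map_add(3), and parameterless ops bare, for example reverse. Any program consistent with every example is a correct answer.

reverse | map_add(-2) | filter_odd | len

Check, running the answer program on each example:
  [-20, -50, -9, 31] -> [31, -9, -50, -20] -> [29, -11, -52, -22] -> [29, -11] -> 2
  [31, -46, 37] -> [37, -46, 31] -> [35, -48, 29] -> [35, 29] -> 2
  [28, 29, 3] -> [3, 29, 28] -> [1, 27, 26] -> [1, 27] -> 2
  [44, -11, 7, -33, -40, 38] -> [38, -40, -33, 7, -11, 44] -> [36, -42, -35, 5, -13, 42] -> [-35, 5, -13] -> 3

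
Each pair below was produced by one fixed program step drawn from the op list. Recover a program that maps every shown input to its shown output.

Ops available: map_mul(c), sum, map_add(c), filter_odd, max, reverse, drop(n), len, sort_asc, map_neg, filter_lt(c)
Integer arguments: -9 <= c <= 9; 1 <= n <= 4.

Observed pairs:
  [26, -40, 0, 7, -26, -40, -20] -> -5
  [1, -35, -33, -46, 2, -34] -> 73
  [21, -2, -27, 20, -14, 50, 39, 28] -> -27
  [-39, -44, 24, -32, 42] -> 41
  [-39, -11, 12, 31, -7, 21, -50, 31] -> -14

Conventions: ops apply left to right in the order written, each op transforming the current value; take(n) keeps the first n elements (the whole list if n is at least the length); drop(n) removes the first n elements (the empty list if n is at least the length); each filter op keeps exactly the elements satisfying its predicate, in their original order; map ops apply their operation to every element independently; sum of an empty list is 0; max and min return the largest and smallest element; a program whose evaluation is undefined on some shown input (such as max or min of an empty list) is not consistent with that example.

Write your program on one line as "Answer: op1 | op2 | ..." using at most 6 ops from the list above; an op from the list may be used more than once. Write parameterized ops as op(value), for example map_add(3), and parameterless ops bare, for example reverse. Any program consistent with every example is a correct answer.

map_add(-2) | reverse | map_neg | filter_odd | sum

Check, running the answer program on each example:
  [26, -40, 0, 7, -26, -40, -20] -> [24, -42, -2, 5, -28, -42, -22] -> [-22, -42, -28, 5, -2, -42, 24] -> [22, 42, 28, -5, 2, 42, -24] -> [-5] -> -5
  [1, -35, -33, -46, 2, -34] -> [-1, -37, -35, -48, 0, -36] -> [-36, 0, -48, -35, -37, -1] -> [36, 0, 48, 35, 37, 1] -> [35, 37, 1] -> 73
  [21, -2, -27, 20, -14, 50, 39, 28] -> [19, -4, -29, 18, -16, 48, 37, 26] -> [26, 37, 48, -16, 18, -29, -4, 19] -> [-26, -37, -48, 16, -18, 29, 4, -19] -> [-37, 29, -19] -> -27
  [-39, -44, 24, -32, 42] -> [-41, -46, 22, -34, 40] -> [40, -34, 22, -46, -41] -> [-40, 34, -22, 46, 41] -> [41] -> 41
  [-39, -11, 12, 31, -7, 21, -50, 31] -> [-41, -13, 10, 29, -9, 19, -52, 29] -> [29, -52, 19, -9, 29, 10, -13, -41] -> [-29, 52, -19, 9, -29, -10, 13, 41] -> [-29, -19, 9, -29, 13, 41] -> -14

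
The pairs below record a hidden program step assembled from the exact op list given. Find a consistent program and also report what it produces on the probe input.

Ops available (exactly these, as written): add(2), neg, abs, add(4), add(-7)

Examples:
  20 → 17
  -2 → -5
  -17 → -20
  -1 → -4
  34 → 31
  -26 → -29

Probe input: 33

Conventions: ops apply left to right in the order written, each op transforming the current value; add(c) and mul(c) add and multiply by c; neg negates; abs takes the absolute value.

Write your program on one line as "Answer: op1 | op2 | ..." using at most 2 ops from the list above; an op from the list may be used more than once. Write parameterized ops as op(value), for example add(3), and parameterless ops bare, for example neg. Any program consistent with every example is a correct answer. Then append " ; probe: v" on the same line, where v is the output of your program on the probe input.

add(4) | add(-7) ; probe: 30

Check, running the answer program on each example:
  20 -> 24 -> 17
  -2 -> 2 -> -5
  -17 -> -13 -> -20
  -1 -> 3 -> -4
  34 -> 38 -> 31
  -26 -> -22 -> -29
  probe: 33 -> 37 -> 30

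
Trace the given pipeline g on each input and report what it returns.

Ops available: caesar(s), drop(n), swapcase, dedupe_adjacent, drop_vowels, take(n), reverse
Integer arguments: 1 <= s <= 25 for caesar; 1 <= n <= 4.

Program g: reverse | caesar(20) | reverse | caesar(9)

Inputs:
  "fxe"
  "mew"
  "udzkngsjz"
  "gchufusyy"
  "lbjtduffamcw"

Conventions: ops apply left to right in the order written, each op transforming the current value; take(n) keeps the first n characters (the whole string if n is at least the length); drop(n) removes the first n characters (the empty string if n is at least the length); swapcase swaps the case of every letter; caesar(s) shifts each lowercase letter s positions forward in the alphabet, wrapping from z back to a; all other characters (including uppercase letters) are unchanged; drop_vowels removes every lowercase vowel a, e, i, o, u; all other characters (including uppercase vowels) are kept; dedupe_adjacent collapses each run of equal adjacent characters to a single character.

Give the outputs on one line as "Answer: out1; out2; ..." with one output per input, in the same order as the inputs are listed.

Execution, op by op:
  "fxe" -> "exf" -> "yrz" -> "zry" -> "iah"
  "mew" -> "wem" -> "qyg" -> "gyq" -> "phz"
  "udzkngsjz" -> "zjsgnkzdu" -> "tdmahetxo" -> "oxtehamdt" -> "xgcnqjvmc"
  "gchufusyy" -> "yysufuhcg" -> "ssmozobwa" -> "awbozomss" -> "jfkxixvbb"
  "lbjtduffamcw" -> "wcmaffudtjbl" -> "qwguzzoxndvf" -> "fvdnxozzugwq" -> "oemwgxiidpfz"

"iah"; "phz"; "xgcnqjvmc"; "jfkxixvbb"; "oemwgxiidpfz"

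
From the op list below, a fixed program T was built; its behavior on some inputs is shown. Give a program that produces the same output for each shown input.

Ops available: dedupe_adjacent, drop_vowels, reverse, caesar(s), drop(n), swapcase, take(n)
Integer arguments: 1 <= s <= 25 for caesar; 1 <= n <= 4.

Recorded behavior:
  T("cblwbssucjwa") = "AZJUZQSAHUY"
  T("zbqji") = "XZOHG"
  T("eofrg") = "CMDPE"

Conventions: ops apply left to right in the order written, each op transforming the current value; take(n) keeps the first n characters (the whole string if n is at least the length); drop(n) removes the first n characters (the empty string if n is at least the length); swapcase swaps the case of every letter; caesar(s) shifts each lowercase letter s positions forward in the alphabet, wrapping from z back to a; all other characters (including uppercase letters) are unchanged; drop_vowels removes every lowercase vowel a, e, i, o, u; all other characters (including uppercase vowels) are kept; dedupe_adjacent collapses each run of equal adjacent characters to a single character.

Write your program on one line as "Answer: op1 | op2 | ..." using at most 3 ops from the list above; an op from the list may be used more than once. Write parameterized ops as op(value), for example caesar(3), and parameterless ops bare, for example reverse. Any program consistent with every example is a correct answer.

caesar(24) | swapcase | dedupe_adjacent

Check, running the answer program on each example:
  "cblwbssucjwa" -> "azjuzqqsahuy" -> "AZJUZQQSAHUY" -> "AZJUZQSAHUY"
  "zbqji" -> "xzohg" -> "XZOHG" -> "XZOHG"
  "eofrg" -> "cmdpe" -> "CMDPE" -> "CMDPE"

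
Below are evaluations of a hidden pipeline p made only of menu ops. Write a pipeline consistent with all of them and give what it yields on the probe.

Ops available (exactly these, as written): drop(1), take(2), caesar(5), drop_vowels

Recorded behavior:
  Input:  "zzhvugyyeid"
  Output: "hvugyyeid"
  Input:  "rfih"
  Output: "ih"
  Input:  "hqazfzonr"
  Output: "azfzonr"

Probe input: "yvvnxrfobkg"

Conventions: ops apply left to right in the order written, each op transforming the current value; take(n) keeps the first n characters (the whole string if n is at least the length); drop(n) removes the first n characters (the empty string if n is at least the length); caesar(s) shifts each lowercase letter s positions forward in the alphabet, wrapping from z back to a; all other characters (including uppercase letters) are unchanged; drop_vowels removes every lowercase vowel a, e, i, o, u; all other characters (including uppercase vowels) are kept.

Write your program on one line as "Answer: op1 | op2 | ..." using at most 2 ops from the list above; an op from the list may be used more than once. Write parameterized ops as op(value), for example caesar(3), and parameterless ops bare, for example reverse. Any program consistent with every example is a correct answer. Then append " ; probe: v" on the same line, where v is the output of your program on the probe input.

drop(1) | drop(1) ; probe: "vnxrfobkg"

Check, running the answer program on each example:
  "zzhvugyyeid" -> "zhvugyyeid" -> "hvugyyeid"
  "rfih" -> "fih" -> "ih"
  "hqazfzonr" -> "qazfzonr" -> "azfzonr"
  probe: "yvvnxrfobkg" -> "vvnxrfobkg" -> "vnxrfobkg"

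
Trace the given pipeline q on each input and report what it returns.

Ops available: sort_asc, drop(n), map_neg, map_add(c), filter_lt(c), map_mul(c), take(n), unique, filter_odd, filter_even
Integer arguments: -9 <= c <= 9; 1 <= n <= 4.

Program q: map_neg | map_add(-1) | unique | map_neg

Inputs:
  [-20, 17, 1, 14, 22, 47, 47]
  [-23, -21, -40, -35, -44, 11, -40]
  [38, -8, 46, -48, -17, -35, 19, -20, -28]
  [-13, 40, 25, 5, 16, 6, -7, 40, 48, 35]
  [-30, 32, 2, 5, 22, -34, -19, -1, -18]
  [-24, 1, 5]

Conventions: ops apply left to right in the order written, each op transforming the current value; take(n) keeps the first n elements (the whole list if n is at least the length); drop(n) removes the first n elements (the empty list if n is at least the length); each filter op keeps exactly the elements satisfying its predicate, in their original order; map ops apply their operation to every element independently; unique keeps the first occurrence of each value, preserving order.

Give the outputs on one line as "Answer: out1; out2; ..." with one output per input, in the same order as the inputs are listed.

Execution, op by op:
  [-20, 17, 1, 14, 22, 47, 47] -> [20, -17, -1, -14, -22, -47, -47] -> [19, -18, -2, -15, -23, -48, -48] -> [19, -18, -2, -15, -23, -48] -> [-19, 18, 2, 15, 23, 48]
  [-23, -21, -40, -35, -44, 11, -40] -> [23, 21, 40, 35, 44, -11, 40] -> [22, 20, 39, 34, 43, -12, 39] -> [22, 20, 39, 34, 43, -12] -> [-22, -20, -39, -34, -43, 12]
  [38, -8, 46, -48, -17, -35, 19, -20, -28] -> [-38, 8, -46, 48, 17, 35, -19, 20, 28] -> [-39, 7, -47, 47, 16, 34, -20, 19, 27] -> [-39, 7, -47, 47, 16, 34, -20, 19, 27] -> [39, -7, 47, -47, -16, -34, 20, -19, -27]
  [-13, 40, 25, 5, 16, 6, -7, 40, 48, 35] -> [13, -40, -25, -5, -16, -6, 7, -40, -48, -35] -> [12, -41, -26, -6, -17, -7, 6, -41, -49, -36] -> [12, -41, -26, -6, -17, -7, 6, -49, -36] -> [-12, 41, 26, 6, 17, 7, -6, 49, 36]
  [-30, 32, 2, 5, 22, -34, -19, -1, -18] -> [30, -32, -2, -5, -22, 34, 19, 1, 18] -> [29, -33, -3, -6, -23, 33, 18, 0, 17] -> [29, -33, -3, -6, -23, 33, 18, 0, 17] -> [-29, 33, 3, 6, 23, -33, -18, 0, -17]
  [-24, 1, 5] -> [24, -1, -5] -> [23, -2, -6] -> [23, -2, -6] -> [-23, 2, 6]

[-19, 18, 2, 15, 23, 48]; [-22, -20, -39, -34, -43, 12]; [39, -7, 47, -47, -16, -34, 20, -19, -27]; [-12, 41, 26, 6, 17, 7, -6, 49, 36]; [-29, 33, 3, 6, 23, -33, -18, 0, -17]; [-23, 2, 6]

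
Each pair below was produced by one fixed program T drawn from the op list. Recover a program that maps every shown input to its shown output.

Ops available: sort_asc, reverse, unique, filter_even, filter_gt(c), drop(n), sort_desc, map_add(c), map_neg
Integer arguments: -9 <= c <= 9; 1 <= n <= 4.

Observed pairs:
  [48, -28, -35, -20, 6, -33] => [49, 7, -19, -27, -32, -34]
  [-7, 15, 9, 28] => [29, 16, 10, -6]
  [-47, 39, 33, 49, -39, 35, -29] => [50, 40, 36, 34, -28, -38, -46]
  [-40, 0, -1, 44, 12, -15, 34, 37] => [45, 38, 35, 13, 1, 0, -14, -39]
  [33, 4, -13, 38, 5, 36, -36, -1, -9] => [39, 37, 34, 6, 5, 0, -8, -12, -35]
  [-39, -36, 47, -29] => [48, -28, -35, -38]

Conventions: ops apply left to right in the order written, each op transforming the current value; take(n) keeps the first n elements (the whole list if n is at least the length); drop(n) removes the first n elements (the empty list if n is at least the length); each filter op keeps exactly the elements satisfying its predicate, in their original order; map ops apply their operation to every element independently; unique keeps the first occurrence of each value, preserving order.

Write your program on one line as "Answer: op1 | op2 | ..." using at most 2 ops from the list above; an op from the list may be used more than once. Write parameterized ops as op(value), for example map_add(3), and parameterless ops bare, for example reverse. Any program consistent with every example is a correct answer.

map_add(1) | sort_desc

Check, running the answer program on each example:
  [48, -28, -35, -20, 6, -33] -> [49, -27, -34, -19, 7, -32] -> [49, 7, -19, -27, -32, -34]
  [-7, 15, 9, 28] -> [-6, 16, 10, 29] -> [29, 16, 10, -6]
  [-47, 39, 33, 49, -39, 35, -29] -> [-46, 40, 34, 50, -38, 36, -28] -> [50, 40, 36, 34, -28, -38, -46]
  [-40, 0, -1, 44, 12, -15, 34, 37] -> [-39, 1, 0, 45, 13, -14, 35, 38] -> [45, 38, 35, 13, 1, 0, -14, -39]
  [33, 4, -13, 38, 5, 36, -36, -1, -9] -> [34, 5, -12, 39, 6, 37, -35, 0, -8] -> [39, 37, 34, 6, 5, 0, -8, -12, -35]
  [-39, -36, 47, -29] -> [-38, -35, 48, -28] -> [48, -28, -35, -38]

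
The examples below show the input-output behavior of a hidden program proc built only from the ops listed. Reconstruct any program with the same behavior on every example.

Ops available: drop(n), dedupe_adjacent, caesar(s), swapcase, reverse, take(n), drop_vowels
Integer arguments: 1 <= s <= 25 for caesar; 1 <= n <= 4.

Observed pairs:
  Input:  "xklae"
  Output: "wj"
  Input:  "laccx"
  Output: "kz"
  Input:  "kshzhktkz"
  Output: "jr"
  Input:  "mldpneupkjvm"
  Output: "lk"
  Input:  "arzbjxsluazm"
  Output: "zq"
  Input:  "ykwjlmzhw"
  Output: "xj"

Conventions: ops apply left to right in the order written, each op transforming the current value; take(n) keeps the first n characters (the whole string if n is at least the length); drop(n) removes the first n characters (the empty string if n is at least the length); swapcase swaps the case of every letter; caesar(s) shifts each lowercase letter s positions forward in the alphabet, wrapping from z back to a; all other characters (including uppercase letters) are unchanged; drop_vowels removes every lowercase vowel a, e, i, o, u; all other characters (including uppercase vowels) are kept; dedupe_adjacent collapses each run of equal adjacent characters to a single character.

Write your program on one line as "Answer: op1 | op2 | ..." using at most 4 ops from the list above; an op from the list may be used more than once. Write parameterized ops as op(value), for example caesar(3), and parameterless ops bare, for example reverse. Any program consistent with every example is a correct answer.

caesar(25) | dedupe_adjacent | drop_vowels | take(2)

Check, running the answer program on each example:
  "xklae" -> "wjkzd" -> "wjkzd" -> "wjkzd" -> "wj"
  "laccx" -> "kzbbw" -> "kzbw" -> "kzbw" -> "kz"
  "kshzhktkz" -> "jrgygjsjy" -> "jrgygjsjy" -> "jrgygjsjy" -> "jr"
  "mldpneupkjvm" -> "lkcomdtojiul" -> "lkcomdtojiul" -> "lkcmdtjl" -> "lk"
  "arzbjxsluazm" -> "zqyaiwrktzyl" -> "zqyaiwrktzyl" -> "zqywrktzyl" -> "zq"
  "ykwjlmzhw" -> "xjviklygv" -> "xjviklygv" -> "xjvklygv" -> "xj"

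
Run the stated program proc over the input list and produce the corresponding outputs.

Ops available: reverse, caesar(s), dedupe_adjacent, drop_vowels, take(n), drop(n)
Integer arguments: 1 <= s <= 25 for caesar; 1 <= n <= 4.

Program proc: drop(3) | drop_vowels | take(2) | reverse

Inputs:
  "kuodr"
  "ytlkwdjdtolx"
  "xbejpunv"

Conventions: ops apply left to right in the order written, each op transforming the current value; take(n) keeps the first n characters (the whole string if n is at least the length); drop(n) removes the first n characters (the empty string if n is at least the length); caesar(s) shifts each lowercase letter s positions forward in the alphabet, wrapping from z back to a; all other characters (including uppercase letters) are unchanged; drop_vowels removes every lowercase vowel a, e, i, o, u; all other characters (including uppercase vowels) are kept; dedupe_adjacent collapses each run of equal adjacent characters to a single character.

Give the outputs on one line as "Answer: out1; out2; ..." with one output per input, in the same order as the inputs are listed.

Execution, op by op:
  "kuodr" -> "dr" -> "dr" -> "dr" -> "rd"
  "ytlkwdjdtolx" -> "kwdjdtolx" -> "kwdjdtlx" -> "kw" -> "wk"
  "xbejpunv" -> "jpunv" -> "jpnv" -> "jp" -> "pj"

"rd"; "wk"; "pj"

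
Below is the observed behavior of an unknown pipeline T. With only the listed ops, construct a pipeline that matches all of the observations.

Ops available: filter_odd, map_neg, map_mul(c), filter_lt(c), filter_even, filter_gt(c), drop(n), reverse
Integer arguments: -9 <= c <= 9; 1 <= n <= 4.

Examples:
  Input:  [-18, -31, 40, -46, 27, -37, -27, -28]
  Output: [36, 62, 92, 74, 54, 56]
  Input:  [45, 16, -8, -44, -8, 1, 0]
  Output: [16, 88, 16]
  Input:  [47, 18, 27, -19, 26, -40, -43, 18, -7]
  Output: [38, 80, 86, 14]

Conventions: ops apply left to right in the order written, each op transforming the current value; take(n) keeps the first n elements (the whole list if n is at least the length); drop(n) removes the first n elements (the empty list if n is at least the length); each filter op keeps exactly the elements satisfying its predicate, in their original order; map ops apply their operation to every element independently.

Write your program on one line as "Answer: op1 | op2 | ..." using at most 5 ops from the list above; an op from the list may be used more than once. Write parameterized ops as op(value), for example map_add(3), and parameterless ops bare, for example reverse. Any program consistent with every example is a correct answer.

reverse | map_mul(2) | reverse | map_neg | filter_gt(1)

Check, running the answer program on each example:
  [-18, -31, 40, -46, 27, -37, -27, -28] -> [-28, -27, -37, 27, -46, 40, -31, -18] -> [-56, -54, -74, 54, -92, 80, -62, -36] -> [-36, -62, 80, -92, 54, -74, -54, -56] -> [36, 62, -80, 92, -54, 74, 54, 56] -> [36, 62, 92, 74, 54, 56]
  [45, 16, -8, -44, -8, 1, 0] -> [0, 1, -8, -44, -8, 16, 45] -> [0, 2, -16, -88, -16, 32, 90] -> [90, 32, -16, -88, -16, 2, 0] -> [-90, -32, 16, 88, 16, -2, 0] -> [16, 88, 16]
  [47, 18, 27, -19, 26, -40, -43, 18, -7] -> [-7, 18, -43, -40, 26, -19, 27, 18, 47] -> [-14, 36, -86, -80, 52, -38, 54, 36, 94] -> [94, 36, 54, -38, 52, -80, -86, 36, -14] -> [-94, -36, -54, 38, -52, 80, 86, -36, 14] -> [38, 80, 86, 14]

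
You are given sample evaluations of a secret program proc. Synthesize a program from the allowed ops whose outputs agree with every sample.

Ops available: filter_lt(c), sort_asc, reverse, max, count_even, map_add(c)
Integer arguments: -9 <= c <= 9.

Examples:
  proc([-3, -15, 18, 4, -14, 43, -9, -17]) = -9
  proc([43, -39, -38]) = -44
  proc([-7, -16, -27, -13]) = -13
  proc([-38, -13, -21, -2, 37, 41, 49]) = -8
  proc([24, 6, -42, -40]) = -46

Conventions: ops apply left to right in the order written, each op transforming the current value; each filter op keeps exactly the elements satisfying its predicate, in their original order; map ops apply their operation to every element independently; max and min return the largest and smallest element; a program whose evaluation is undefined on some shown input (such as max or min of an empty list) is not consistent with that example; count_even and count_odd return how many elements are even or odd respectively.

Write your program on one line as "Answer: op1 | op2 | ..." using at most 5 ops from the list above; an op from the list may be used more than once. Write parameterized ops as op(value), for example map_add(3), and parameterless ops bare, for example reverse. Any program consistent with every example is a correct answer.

map_add(-6) | sort_asc | filter_lt(-2) | max

Check, running the answer program on each example:
  [-3, -15, 18, 4, -14, 43, -9, -17] -> [-9, -21, 12, -2, -20, 37, -15, -23] -> [-23, -21, -20, -15, -9, -2, 12, 37] -> [-23, -21, -20, -15, -9] -> -9
  [43, -39, -38] -> [37, -45, -44] -> [-45, -44, 37] -> [-45, -44] -> -44
  [-7, -16, -27, -13] -> [-13, -22, -33, -19] -> [-33, -22, -19, -13] -> [-33, -22, -19, -13] -> -13
  [-38, -13, -21, -2, 37, 41, 49] -> [-44, -19, -27, -8, 31, 35, 43] -> [-44, -27, -19, -8, 31, 35, 43] -> [-44, -27, -19, -8] -> -8
  [24, 6, -42, -40] -> [18, 0, -48, -46] -> [-48, -46, 0, 18] -> [-48, -46] -> -46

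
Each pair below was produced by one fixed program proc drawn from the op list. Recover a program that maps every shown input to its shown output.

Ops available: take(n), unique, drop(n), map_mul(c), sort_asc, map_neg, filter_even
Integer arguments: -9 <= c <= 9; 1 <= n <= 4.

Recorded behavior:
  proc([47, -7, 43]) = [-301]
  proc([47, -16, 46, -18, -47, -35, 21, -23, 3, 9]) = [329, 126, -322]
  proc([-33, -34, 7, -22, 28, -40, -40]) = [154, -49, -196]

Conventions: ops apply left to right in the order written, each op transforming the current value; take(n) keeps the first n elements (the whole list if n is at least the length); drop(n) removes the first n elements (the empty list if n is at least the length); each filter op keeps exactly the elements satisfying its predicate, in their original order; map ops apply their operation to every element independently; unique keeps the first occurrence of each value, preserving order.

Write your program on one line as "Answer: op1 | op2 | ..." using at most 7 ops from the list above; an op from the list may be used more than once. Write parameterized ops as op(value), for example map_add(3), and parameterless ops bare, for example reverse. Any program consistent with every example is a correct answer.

map_neg | drop(2) | map_mul(-7) | take(3) | sort_asc | map_neg

Check, running the answer program on each example:
  [47, -7, 43] -> [-47, 7, -43] -> [-43] -> [301] -> [301] -> [301] -> [-301]
  [47, -16, 46, -18, -47, -35, 21, -23, 3, 9] -> [-47, 16, -46, 18, 47, 35, -21, 23, -3, -9] -> [-46, 18, 47, 35, -21, 23, -3, -9] -> [322, -126, -329, -245, 147, -161, 21, 63] -> [322, -126, -329] -> [-329, -126, 322] -> [329, 126, -322]
  [-33, -34, 7, -22, 28, -40, -40] -> [33, 34, -7, 22, -28, 40, 40] -> [-7, 22, -28, 40, 40] -> [49, -154, 196, -280, -280] -> [49, -154, 196] -> [-154, 49, 196] -> [154, -49, -196]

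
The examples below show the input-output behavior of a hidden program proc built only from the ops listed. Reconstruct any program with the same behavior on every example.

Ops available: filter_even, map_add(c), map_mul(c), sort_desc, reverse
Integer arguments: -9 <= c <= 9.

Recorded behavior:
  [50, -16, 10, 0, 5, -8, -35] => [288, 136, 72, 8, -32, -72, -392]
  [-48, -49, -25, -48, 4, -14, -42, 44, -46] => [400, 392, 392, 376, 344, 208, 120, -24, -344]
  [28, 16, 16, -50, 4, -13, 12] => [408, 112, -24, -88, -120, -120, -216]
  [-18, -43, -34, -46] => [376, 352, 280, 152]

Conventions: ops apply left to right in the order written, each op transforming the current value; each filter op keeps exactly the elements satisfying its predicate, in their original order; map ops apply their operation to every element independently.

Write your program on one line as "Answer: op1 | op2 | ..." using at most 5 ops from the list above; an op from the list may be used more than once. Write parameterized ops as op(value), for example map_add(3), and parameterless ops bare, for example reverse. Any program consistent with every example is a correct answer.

reverse | map_mul(-8) | map_add(8) | reverse | sort_desc

Check, running the answer program on each example:
  [50, -16, 10, 0, 5, -8, -35] -> [-35, -8, 5, 0, 10, -16, 50] -> [280, 64, -40, 0, -80, 128, -400] -> [288, 72, -32, 8, -72, 136, -392] -> [-392, 136, -72, 8, -32, 72, 288] -> [288, 136, 72, 8, -32, -72, -392]
  [-48, -49, -25, -48, 4, -14, -42, 44, -46] -> [-46, 44, -42, -14, 4, -48, -25, -49, -48] -> [368, -352, 336, 112, -32, 384, 200, 392, 384] -> [376, -344, 344, 120, -24, 392, 208, 400, 392] -> [392, 400, 208, 392, -24, 120, 344, -344, 376] -> [400, 392, 392, 376, 344, 208, 120, -24, -344]
  [28, 16, 16, -50, 4, -13, 12] -> [12, -13, 4, -50, 16, 16, 28] -> [-96, 104, -32, 400, -128, -128, -224] -> [-88, 112, -24, 408, -120, -120, -216] -> [-216, -120, -120, 408, -24, 112, -88] -> [408, 112, -24, -88, -120, -120, -216]
  [-18, -43, -34, -46] -> [-46, -34, -43, -18] -> [368, 272, 344, 144] -> [376, 280, 352, 152] -> [152, 352, 280, 376] -> [376, 352, 280, 152]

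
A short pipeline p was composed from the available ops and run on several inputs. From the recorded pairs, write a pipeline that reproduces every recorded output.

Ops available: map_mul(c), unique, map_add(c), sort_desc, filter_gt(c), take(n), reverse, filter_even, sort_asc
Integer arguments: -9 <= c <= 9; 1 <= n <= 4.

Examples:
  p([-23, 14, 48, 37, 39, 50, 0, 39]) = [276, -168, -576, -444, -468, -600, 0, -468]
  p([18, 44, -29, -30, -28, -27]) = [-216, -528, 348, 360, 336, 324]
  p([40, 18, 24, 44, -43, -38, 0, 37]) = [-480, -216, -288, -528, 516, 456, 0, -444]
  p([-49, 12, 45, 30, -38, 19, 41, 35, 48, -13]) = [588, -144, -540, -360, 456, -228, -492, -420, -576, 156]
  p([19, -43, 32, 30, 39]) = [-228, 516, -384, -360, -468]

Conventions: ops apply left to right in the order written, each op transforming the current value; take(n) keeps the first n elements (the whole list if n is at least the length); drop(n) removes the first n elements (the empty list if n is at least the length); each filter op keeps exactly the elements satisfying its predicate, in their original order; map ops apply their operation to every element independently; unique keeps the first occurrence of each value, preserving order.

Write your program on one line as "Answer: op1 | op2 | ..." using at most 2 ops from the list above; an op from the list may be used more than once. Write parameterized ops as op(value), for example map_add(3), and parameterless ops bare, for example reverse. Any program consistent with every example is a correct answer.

map_mul(-2) | map_mul(6)

Check, running the answer program on each example:
  [-23, 14, 48, 37, 39, 50, 0, 39] -> [46, -28, -96, -74, -78, -100, 0, -78] -> [276, -168, -576, -444, -468, -600, 0, -468]
  [18, 44, -29, -30, -28, -27] -> [-36, -88, 58, 60, 56, 54] -> [-216, -528, 348, 360, 336, 324]
  [40, 18, 24, 44, -43, -38, 0, 37] -> [-80, -36, -48, -88, 86, 76, 0, -74] -> [-480, -216, -288, -528, 516, 456, 0, -444]
  [-49, 12, 45, 30, -38, 19, 41, 35, 48, -13] -> [98, -24, -90, -60, 76, -38, -82, -70, -96, 26] -> [588, -144, -540, -360, 456, -228, -492, -420, -576, 156]
  [19, -43, 32, 30, 39] -> [-38, 86, -64, -60, -78] -> [-228, 516, -384, -360, -468]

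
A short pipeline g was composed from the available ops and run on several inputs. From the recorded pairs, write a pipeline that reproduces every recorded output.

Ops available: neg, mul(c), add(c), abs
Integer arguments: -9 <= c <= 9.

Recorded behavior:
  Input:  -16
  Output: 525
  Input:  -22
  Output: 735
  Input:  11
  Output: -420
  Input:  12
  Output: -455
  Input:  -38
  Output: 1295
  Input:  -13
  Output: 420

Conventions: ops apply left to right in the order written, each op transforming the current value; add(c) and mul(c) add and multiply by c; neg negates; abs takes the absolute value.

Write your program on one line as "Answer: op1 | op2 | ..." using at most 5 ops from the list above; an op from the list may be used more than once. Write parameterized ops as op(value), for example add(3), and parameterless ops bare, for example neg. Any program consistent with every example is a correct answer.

mul(-7) | add(-7) | mul(-5) | neg

Check, running the answer program on each example:
  -16 -> 112 -> 105 -> -525 -> 525
  -22 -> 154 -> 147 -> -735 -> 735
  11 -> -77 -> -84 -> 420 -> -420
  12 -> -84 -> -91 -> 455 -> -455
  -38 -> 266 -> 259 -> -1295 -> 1295
  -13 -> 91 -> 84 -> -420 -> 420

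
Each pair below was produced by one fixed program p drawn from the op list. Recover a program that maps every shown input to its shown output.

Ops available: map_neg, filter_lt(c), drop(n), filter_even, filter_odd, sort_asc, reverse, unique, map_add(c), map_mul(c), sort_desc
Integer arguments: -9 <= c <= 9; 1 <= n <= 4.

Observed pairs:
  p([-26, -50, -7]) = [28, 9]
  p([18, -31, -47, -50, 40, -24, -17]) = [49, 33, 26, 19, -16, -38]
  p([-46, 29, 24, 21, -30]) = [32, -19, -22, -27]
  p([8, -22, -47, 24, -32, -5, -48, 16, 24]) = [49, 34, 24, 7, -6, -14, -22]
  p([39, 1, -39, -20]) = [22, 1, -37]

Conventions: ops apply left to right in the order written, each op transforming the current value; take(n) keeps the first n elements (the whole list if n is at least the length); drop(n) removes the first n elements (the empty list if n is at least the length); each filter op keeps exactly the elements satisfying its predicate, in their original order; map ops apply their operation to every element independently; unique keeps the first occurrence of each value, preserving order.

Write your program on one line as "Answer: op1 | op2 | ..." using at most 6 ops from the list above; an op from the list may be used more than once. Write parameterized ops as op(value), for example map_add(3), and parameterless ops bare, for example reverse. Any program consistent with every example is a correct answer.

reverse | sort_asc | unique | map_neg | map_add(2) | drop(1)

Check, running the answer program on each example:
  [-26, -50, -7] -> [-7, -50, -26] -> [-50, -26, -7] -> [-50, -26, -7] -> [50, 26, 7] -> [52, 28, 9] -> [28, 9]
  [18, -31, -47, -50, 40, -24, -17] -> [-17, -24, 40, -50, -47, -31, 18] -> [-50, -47, -31, -24, -17, 18, 40] -> [-50, -47, -31, -24, -17, 18, 40] -> [50, 47, 31, 24, 17, -18, -40] -> [52, 49, 33, 26, 19, -16, -38] -> [49, 33, 26, 19, -16, -38]
  [-46, 29, 24, 21, -30] -> [-30, 21, 24, 29, -46] -> [-46, -30, 21, 24, 29] -> [-46, -30, 21, 24, 29] -> [46, 30, -21, -24, -29] -> [48, 32, -19, -22, -27] -> [32, -19, -22, -27]
  [8, -22, -47, 24, -32, -5, -48, 16, 24] -> [24, 16, -48, -5, -32, 24, -47, -22, 8] -> [-48, -47, -32, -22, -5, 8, 16, 24, 24] -> [-48, -47, -32, -22, -5, 8, 16, 24] -> [48, 47, 32, 22, 5, -8, -16, -24] -> [50, 49, 34, 24, 7, -6, -14, -22] -> [49, 34, 24, 7, -6, -14, -22]
  [39, 1, -39, -20] -> [-20, -39, 1, 39] -> [-39, -20, 1, 39] -> [-39, -20, 1, 39] -> [39, 20, -1, -39] -> [41, 22, 1, -37] -> [22, 1, -37]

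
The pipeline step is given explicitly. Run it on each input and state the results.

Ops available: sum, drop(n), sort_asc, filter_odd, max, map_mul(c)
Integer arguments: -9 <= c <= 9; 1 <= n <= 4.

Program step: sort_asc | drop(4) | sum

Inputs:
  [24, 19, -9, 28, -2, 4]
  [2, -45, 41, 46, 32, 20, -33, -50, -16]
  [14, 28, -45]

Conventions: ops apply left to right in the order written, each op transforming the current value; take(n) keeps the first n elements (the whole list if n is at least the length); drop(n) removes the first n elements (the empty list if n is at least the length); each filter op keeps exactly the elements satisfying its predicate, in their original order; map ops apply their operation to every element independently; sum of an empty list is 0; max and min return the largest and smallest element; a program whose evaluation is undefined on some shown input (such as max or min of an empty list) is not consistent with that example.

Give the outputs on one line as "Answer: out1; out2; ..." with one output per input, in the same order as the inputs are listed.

Execution, op by op:
  [24, 19, -9, 28, -2, 4] -> [-9, -2, 4, 19, 24, 28] -> [24, 28] -> 52
  [2, -45, 41, 46, 32, 20, -33, -50, -16] -> [-50, -45, -33, -16, 2, 20, 32, 41, 46] -> [2, 20, 32, 41, 46] -> 141
  [14, 28, -45] -> [-45, 14, 28] -> [] -> 0

52; 141; 0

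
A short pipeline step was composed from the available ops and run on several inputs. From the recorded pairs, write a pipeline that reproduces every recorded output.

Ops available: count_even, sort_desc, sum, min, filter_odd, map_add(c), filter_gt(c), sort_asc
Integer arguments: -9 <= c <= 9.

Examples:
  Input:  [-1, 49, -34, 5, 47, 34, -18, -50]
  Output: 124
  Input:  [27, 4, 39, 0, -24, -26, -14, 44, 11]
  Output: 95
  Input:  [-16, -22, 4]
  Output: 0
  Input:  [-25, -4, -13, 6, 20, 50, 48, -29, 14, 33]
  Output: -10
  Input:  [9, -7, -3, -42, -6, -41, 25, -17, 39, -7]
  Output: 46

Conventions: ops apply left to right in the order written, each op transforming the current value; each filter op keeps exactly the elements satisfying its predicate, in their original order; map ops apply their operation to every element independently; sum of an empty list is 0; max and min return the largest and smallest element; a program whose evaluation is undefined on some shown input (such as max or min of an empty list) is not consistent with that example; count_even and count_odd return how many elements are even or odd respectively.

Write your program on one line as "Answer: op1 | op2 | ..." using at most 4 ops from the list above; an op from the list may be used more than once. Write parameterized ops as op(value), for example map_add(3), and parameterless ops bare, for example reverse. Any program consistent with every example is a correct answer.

sort_asc | filter_odd | map_add(6) | sum

Check, running the answer program on each example:
  [-1, 49, -34, 5, 47, 34, -18, -50] -> [-50, -34, -18, -1, 5, 34, 47, 49] -> [-1, 5, 47, 49] -> [5, 11, 53, 55] -> 124
  [27, 4, 39, 0, -24, -26, -14, 44, 11] -> [-26, -24, -14, 0, 4, 11, 27, 39, 44] -> [11, 27, 39] -> [17, 33, 45] -> 95
  [-16, -22, 4] -> [-22, -16, 4] -> [] -> [] -> 0
  [-25, -4, -13, 6, 20, 50, 48, -29, 14, 33] -> [-29, -25, -13, -4, 6, 14, 20, 33, 48, 50] -> [-29, -25, -13, 33] -> [-23, -19, -7, 39] -> -10
  [9, -7, -3, -42, -6, -41, 25, -17, 39, -7] -> [-42, -41, -17, -7, -7, -6, -3, 9, 25, 39] -> [-41, -17, -7, -7, -3, 9, 25, 39] -> [-35, -11, -1, -1, 3, 15, 31, 45] -> 46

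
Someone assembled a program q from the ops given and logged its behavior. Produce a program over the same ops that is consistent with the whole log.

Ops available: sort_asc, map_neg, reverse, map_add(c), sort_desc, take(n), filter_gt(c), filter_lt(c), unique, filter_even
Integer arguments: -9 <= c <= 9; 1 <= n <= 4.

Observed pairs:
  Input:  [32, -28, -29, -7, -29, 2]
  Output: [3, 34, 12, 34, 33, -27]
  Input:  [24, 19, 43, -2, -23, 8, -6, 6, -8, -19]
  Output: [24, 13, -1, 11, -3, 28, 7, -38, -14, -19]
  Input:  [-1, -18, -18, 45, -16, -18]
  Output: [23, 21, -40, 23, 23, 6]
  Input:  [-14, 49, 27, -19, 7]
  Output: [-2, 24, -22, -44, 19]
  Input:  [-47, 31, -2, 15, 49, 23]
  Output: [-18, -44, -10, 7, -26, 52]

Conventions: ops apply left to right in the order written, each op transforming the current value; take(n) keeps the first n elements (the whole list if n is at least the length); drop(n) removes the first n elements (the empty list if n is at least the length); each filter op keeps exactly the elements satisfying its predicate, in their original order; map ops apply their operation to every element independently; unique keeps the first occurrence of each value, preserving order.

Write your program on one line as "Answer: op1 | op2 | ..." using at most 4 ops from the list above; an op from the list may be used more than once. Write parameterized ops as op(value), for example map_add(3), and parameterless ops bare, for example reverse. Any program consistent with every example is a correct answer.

reverse | map_neg | map_add(5)

Check, running the answer program on each example:
  [32, -28, -29, -7, -29, 2] -> [2, -29, -7, -29, -28, 32] -> [-2, 29, 7, 29, 28, -32] -> [3, 34, 12, 34, 33, -27]
  [24, 19, 43, -2, -23, 8, -6, 6, -8, -19] -> [-19, -8, 6, -6, 8, -23, -2, 43, 19, 24] -> [19, 8, -6, 6, -8, 23, 2, -43, -19, -24] -> [24, 13, -1, 11, -3, 28, 7, -38, -14, -19]
  [-1, -18, -18, 45, -16, -18] -> [-18, -16, 45, -18, -18, -1] -> [18, 16, -45, 18, 18, 1] -> [23, 21, -40, 23, 23, 6]
  [-14, 49, 27, -19, 7] -> [7, -19, 27, 49, -14] -> [-7, 19, -27, -49, 14] -> [-2, 24, -22, -44, 19]
  [-47, 31, -2, 15, 49, 23] -> [23, 49, 15, -2, 31, -47] -> [-23, -49, -15, 2, -31, 47] -> [-18, -44, -10, 7, -26, 52]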